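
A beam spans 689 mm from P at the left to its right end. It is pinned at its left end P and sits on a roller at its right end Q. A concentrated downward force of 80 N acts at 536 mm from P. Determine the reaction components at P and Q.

P_x = 0, P_y = 17.76 N, Q_y = 62.24 N

Moments about P: Q_y·689 − 80·536 = 0 → Q_y = 42880/689 = 62.2351 ≈ 62.24 N.
ΣF_y = 0: P_y + 62.2351 − 80 = 0 → P_y = 17.76 N.
ΣF_x = 0: no horizontal applied forces, so P_x = 0.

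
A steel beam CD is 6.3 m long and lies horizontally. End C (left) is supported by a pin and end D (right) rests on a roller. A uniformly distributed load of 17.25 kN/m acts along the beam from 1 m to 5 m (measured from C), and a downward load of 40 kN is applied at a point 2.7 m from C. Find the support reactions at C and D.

Resultant of the distributed load: 17.25 × 4 = 69 kN at 3 m from C.
Taking moments about C: D_y·6.3 − (17.25·4)·3 − 40·2.7 = 0 → D_y = 315/6.3 = 50.00 kN.
ΣF_y = 0: C_y + 50 − 17.25·4 − 40 = 0 → C_y = 59.00 kN.
ΣF_x = 0: no horizontal applied forces, so C_x = 0.

C_x = 0, C_y = 59.00 kN, D_y = 50.00 kN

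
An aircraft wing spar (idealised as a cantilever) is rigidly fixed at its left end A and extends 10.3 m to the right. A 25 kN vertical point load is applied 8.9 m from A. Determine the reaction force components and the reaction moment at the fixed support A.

A_x = 0, A_y = 25.00 kN, M_A = 222.5 kN·m

ΣF_x = 0: A_x = 0.
ΣF_y = 0: A_y − 25 = 0 → A_y = 25.00 kN.
ΣM about A: M_A − 25·8.9 = 0 → M_A = 222.5 kN·m.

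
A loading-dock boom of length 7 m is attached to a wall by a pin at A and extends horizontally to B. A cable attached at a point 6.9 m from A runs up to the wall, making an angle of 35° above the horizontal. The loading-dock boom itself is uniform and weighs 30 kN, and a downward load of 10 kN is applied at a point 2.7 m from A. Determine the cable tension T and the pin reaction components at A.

T = 33.35 kN, A_x = 27.32 kN, A_y = 20.87 kN

ΣM about A: T·sin35°·6.9 − 30·3.5 − 10·2.7 = 0 → T = 132/(6.9·0.573576) = 33.3529 ≈ 33.35 kN.
ΣF_x = 0: A_x − T·cos35° = 0 → A_x = 33.3529 × 0.819152 = 27.32 kN.
ΣF_y = 0: A_y + T·sin35° − 30 − 10 = 0 → A_y = 40 − 33.3529 × 0.573576 = 20.87 kN.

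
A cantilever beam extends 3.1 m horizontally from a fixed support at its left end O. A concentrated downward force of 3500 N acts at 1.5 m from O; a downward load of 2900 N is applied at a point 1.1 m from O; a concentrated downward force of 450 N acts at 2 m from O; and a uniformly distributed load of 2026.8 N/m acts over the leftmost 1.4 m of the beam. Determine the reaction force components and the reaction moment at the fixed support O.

Resultant of the distributed load: 2026.8 × 1.4 = 2837.52 N at 0.7 m from O.
ΣF_x = 0: O_x = 0.
ΣF_y = 0: O_y − 3500 − 2900 − 450 − 2026.8·1.4 = 0 → O_y = 9688 N.
ΣM about O: M_O − 3500·1.5 − 2900·1.1 − 450·2 − (2026.8·1.4)·0.7 = 0 → M_O = 11330 N·m.

O_x = 0, O_y = 9688 N, M_O = 11330 N·m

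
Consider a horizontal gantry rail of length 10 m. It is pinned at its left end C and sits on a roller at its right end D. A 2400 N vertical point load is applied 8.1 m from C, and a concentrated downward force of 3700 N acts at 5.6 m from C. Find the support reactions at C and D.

Taking moments about C: D_y·10 − 2400·8.1 − 3700·5.6 = 0 → D_y = 40160/10 = 4016 N.
ΣF_y = 0: C_y + 4016 − 2400 − 3700 = 0 → C_y = 2084 N.
ΣF_x = 0: no horizontal applied forces, so C_x = 0.

C_x = 0, C_y = 2084 N, D_y = 4016 N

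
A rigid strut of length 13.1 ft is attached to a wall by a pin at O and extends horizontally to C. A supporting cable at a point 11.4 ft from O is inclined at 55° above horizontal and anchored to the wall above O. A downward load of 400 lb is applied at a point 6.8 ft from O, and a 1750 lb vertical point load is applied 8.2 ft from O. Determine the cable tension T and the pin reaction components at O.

ΣM about O: T·sin55°·11.4 − 400·6.8 − 1750·8.2 = 0 → T = 17070/(11.4·0.819152) = 1827.95 ≈ 1828 lb.
ΣF_x = 0: O_x − T·cos55° = 0 → O_x = 1827.95 × 0.573576 = 1048 lb.
ΣF_y = 0: O_y + T·sin55° − 400 − 1750 = 0 → O_y = 2150 − 1827.95 × 0.819152 = 652.6 lb.

T = 1828 lb, O_x = 1048 lb, O_y = 652.6 lb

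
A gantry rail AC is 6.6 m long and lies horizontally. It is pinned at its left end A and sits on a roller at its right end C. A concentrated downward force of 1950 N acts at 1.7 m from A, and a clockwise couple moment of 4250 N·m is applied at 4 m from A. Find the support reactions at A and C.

A_x = 0, A_y = 803.8 N, C_y = 1146 N

ΣM about A: C_y·6.6 − 1950·1.7 − 4250 = 0 → C_y = 7565/6.6 = 1146.21 ≈ 1146 N.
ΣF_y = 0: A_y + 1146.21 − 1950 = 0 → A_y = 803.8 N.
ΣF_x = 0: no horizontal applied forces, so A_x = 0.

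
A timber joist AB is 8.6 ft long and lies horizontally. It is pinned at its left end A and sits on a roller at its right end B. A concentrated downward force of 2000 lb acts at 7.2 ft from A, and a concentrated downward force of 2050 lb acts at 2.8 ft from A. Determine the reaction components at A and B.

A_x = 0, A_y = 1708 lb, B_y = 2342 lb

Taking moments about A: B_y·8.6 − 2000·7.2 − 2050·2.8 = 0 → B_y = 20140/8.6 = 2341.86 ≈ 2342 lb.
ΣF_y = 0: A_y + 2341.86 − 2000 − 2050 = 0 → A_y = 1708 lb.
ΣF_x = 0: no horizontal applied forces, so A_x = 0.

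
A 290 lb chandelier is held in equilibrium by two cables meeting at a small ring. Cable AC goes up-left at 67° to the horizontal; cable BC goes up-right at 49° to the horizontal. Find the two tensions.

ΣF_x = 0: −T_AC·cos67° + T_BC·cos49° = 0 → T_BC = 0.595573·T_AC.
ΣF_y = 0: T_AC·sin67° + T_BC·sin49° = 290.
Substitute: T_AC·(0.920505 + 0.595573·0.75471) = 290 → T_AC = 211.68 ≈ 211.7 lb.
Then T_BC = 0.595573 × 211.68 = 126.1 lb.

T_AC = 211.7 lb, T_BC = 126.1 lb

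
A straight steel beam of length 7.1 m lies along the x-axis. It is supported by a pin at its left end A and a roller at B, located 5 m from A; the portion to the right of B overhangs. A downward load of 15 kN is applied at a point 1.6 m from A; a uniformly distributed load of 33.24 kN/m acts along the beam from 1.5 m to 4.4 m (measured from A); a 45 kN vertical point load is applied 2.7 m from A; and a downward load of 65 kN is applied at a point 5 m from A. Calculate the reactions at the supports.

Resultant of the distributed load: 33.24 × 2.9 = 96.396 kN at 2.95 m from A.
Moments about A: B_y·5 − 15·1.6 − (33.24·2.9)·2.95 − 45·2.7 − 65·5 = 0 → B_y = 754.8682/5 = 150.974 ≈ 151.0 kN.
ΣF_y = 0: A_y + 150.974 − 15 − 33.24·2.9 − 45 − 65 = 0 → A_y = 70.42 kN.
ΣF_x = 0: no horizontal applied forces, so A_x = 0.

A_x = 0, A_y = 70.42 kN, B_y = 151.0 kN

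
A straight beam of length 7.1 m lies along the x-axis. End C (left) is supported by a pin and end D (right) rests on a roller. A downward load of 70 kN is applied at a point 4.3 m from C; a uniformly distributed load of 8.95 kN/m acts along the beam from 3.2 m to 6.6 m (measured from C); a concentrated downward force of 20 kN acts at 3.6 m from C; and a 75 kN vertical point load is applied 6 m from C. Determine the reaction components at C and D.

Resultant of the distributed load: 8.95 × 3.4 = 30.43 kN at 4.9 m from C.
ΣM about C: D_y·7.1 − 70·4.3 − (8.95·3.4)·4.9 − 20·3.6 − 75·6 = 0 → D_y = 972.107/7.1 = 136.916 ≈ 136.9 kN.
ΣF_y = 0: C_y + 136.916 − 70 − 8.95·3.4 − 20 − 75 = 0 → C_y = 58.51 kN.
ΣF_x = 0: no horizontal applied forces, so C_x = 0.

C_x = 0, C_y = 58.51 kN, D_y = 136.9 kN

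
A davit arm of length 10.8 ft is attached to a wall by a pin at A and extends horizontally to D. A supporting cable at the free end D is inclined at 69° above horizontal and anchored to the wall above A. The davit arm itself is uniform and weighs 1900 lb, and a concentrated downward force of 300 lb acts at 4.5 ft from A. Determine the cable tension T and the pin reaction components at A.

T = 1151 lb, A_x = 412.7 lb, A_y = 1125 lb

ΣM about A: T·sin69°·10.8 − 1900·5.4 − 300·4.5 = 0 → T = 11610/(10.8·0.93358) = 1151.48 ≈ 1151 lb.
ΣF_x = 0: A_x − T·cos69° = 0 → A_x = 1151.48 × 0.358368 = 412.7 lb.
ΣF_y = 0: A_y + T·sin69° − 1900 − 300 = 0 → A_y = 2200 − 1151.48 × 0.93358 = 1125 lb.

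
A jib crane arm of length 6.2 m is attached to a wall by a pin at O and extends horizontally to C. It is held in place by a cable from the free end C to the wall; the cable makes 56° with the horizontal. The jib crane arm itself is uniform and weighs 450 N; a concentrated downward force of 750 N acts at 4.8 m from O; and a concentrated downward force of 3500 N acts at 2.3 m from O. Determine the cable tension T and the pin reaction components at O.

ΣM about O: T·sin56°·6.2 − 450·3.1 − 750·4.8 − 3500·2.3 = 0 → T = 13045/(6.2·0.829038) = 2537.92 ≈ 2538 N.
ΣF_x = 0: O_x − T·cos56° = 0 → O_x = 2537.92 × 0.559193 = 1419 N.
ΣF_y = 0: O_y + T·sin56° − 450 − 750 − 3500 = 0 → O_y = 4700 − 2537.92 × 0.829038 = 2596 N.

T = 2538 N, O_x = 1419 N, O_y = 2596 N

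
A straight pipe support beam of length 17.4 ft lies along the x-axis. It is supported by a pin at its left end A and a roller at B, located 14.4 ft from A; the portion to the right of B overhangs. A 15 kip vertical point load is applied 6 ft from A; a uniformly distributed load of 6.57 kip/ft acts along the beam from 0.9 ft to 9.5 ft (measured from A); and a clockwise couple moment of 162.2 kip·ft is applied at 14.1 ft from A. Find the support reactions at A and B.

A_x = 0, A_y = 33.58 kip, B_y = 37.92 kip

Resultant of the distributed load: 6.57 × 8.6 = 56.502 kip at 5.2 ft from A.
Taking moments about A: B_y·14.4 − 15·6 − (6.57·8.6)·5.2 − 162.2 = 0 → B_y = 546.0104/14.4 = 37.9174 ≈ 37.92 kip.
ΣF_y = 0: A_y + 37.9174 − 15 − 6.57·8.6 = 0 → A_y = 33.58 kip.
ΣF_x = 0: no horizontal applied forces, so A_x = 0.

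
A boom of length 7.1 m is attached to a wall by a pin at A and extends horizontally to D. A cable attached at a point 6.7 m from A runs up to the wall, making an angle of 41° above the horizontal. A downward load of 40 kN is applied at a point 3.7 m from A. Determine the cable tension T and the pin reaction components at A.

ΣM about A: T·sin41°·6.7 − 40·3.7 = 0 → T = 148/(6.7·0.656059) = 33.6701 ≈ 33.67 kN.
ΣF_x = 0: A_x − T·cos41° = 0 → A_x = 33.6701 × 0.75471 = 25.41 kN.
ΣF_y = 0: A_y + T·sin41° − 40 = 0 → A_y = 40 − 33.6701 × 0.656059 = 17.91 kN.

T = 33.67 kN, A_x = 25.41 kN, A_y = 17.91 kN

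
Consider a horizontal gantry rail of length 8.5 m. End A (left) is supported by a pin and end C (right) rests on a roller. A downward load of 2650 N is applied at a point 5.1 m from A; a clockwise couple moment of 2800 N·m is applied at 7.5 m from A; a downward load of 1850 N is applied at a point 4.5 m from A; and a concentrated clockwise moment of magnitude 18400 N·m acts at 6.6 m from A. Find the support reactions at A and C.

ΣM about A: C_y·8.5 − 2650·5.1 − 2800 − 1850·4.5 − 18400 = 0 → C_y = 43040/8.5 = 5063.53 ≈ 5064 N.
ΣF_y = 0: A_y + 5063.53 − 2650 − 1850 = 0 → A_y = -563.5 N.
ΣF_x = 0: no horizontal applied forces, so A_x = 0.

A_x = 0, A_y = -563.5 N, C_y = 5064 N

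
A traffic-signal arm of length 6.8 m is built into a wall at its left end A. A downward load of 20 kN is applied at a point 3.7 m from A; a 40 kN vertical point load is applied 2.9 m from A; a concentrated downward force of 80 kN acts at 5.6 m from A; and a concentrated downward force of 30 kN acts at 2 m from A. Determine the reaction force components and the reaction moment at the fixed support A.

ΣF_x = 0: A_x = 0.
ΣF_y = 0: A_y − 20 − 40 − 80 − 30 = 0 → A_y = 170.0 kN.
ΣM about A: M_A − 20·3.7 − 40·2.9 − 80·5.6 − 30·2 = 0 → M_A = 698.0 kN·m.

A_x = 0, A_y = 170.0 kN, M_A = 698.0 kN·m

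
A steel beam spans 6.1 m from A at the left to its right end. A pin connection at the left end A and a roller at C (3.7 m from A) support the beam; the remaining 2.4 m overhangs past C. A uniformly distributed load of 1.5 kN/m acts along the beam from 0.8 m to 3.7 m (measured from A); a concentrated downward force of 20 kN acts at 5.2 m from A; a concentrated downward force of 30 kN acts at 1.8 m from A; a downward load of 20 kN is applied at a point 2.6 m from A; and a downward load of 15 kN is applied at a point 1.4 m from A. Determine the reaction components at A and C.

Resultant of the distributed load: 1.5 × 2.9 = 4.35 kN at 2.25 m from A.
Taking moments about A: C_y·3.7 − (1.5·2.9)·2.25 − 20·5.2 − 30·1.8 − 20·2.6 − 15·1.4 = 0 → C_y = 240.7875/3.7 = 65.0777 ≈ 65.08 kN.
ΣF_y = 0: A_y + 65.0777 − 1.5·2.9 − 20 − 30 − 20 − 15 = 0 → A_y = 24.27 kN.
ΣF_x = 0: no horizontal applied forces, so A_x = 0.

A_x = 0, A_y = 24.27 kN, C_y = 65.08 kN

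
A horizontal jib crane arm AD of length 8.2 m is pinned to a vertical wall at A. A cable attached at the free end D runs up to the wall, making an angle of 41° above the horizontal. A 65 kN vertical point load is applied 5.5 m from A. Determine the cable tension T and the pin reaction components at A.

ΣM about A: T·sin41°·8.2 − 65·5.5 = 0 → T = 357.5/(8.2·0.656059) = 66.4537 ≈ 66.45 kN.
ΣF_x = 0: A_x − T·cos41° = 0 → A_x = 66.4537 × 0.75471 = 50.15 kN.
ΣF_y = 0: A_y + T·sin41° − 65 = 0 → A_y = 65 − 66.4537 × 0.656059 = 21.40 kN.

T = 66.45 kN, A_x = 50.15 kN, A_y = 21.40 kN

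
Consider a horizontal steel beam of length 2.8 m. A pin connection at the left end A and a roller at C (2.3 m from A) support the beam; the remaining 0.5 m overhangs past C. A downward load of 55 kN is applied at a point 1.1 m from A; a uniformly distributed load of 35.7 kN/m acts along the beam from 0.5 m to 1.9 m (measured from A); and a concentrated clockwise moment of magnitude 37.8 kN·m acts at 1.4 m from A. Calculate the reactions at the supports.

Resultant of the distributed load: 35.7 × 1.4 = 49.98 kN at 1.2 m from A.
ΣM about A: C_y·2.3 − 55·1.1 − (35.7·1.4)·1.2 − 37.8 = 0 → C_y = 158.276/2.3 = 68.8157 ≈ 68.82 kN.
ΣF_y = 0: A_y + 68.8157 − 55 − 35.7·1.4 = 0 → A_y = 36.16 kN.
ΣF_x = 0: no horizontal applied forces, so A_x = 0.

A_x = 0, A_y = 36.16 kN, C_y = 68.82 kN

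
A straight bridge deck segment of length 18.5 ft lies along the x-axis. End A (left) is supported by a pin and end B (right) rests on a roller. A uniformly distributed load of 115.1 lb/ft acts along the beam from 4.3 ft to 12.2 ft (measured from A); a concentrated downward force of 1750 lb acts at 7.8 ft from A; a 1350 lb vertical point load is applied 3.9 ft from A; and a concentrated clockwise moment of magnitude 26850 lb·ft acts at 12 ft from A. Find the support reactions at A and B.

Resultant of the distributed load: 115.1 × 7.9 = 909.29 lb at 8.25 ft from A.
ΣM about A: B_y·18.5 − (115.1·7.9)·8.25 − 1750·7.8 − 1350·3.9 − 26850 = 0 → B_y = 53266.6425/18.5 = 2879.28 ≈ 2879 lb.
ΣF_y = 0: A_y + 2879.28 − 115.1·7.9 − 1750 − 1350 = 0 → A_y = 1130 lb.
ΣF_x = 0: no horizontal applied forces, so A_x = 0.

A_x = 0, A_y = 1130 lb, B_y = 2879 lb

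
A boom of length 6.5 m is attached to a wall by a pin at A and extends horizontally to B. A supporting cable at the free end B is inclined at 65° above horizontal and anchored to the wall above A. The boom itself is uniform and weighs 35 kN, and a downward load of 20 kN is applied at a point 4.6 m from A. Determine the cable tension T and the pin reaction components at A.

T = 34.93 kN, A_x = 14.76 kN, A_y = 23.35 kN

ΣM about A: T·sin65°·6.5 − 35·3.25 − 20·4.6 = 0 → T = 205.75/(6.5·0.906308) = 34.9261 ≈ 34.93 kN.
ΣF_x = 0: A_x − T·cos65° = 0 → A_x = 34.9261 × 0.422618 = 14.76 kN.
ΣF_y = 0: A_y + T·sin65° − 35 − 20 = 0 → A_y = 55 − 34.9261 × 0.906308 = 23.35 kN.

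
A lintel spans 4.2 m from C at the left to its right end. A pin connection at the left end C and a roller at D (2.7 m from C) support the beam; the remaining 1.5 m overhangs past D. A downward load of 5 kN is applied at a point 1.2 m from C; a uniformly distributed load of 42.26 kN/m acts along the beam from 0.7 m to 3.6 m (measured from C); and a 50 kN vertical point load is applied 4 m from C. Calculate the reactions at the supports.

C_x = 0, C_y = 3.668 kN, D_y = 173.9 kN

Resultant of the distributed load: 42.26 × 2.9 = 122.554 kN at 2.15 m from C.
Moments about C: D_y·2.7 − 5·1.2 − (42.26·2.9)·2.15 − 50·4 = 0 → D_y = 469.4911/2.7 = 173.886 ≈ 173.9 kN.
ΣF_y = 0: C_y + 173.886 − 5 − 42.26·2.9 − 50 = 0 → C_y = 3.668 kN.
ΣF_x = 0: no horizontal applied forces, so C_x = 0.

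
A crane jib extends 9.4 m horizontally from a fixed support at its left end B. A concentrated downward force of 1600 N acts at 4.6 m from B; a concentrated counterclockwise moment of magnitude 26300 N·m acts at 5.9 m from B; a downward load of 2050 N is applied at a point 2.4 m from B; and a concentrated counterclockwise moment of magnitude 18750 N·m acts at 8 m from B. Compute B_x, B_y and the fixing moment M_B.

B_x = 0, B_y = 3650 N, M_B = -32770 N·m

ΣF_x = 0: B_x = 0.
ΣF_y = 0: B_y − 1600 − 2050 = 0 → B_y = 3650 N.
ΣM about B: M_B − 1600·4.6 + 26300 − 2050·2.4 + 18750 = 0 → M_B = -32770 N·m.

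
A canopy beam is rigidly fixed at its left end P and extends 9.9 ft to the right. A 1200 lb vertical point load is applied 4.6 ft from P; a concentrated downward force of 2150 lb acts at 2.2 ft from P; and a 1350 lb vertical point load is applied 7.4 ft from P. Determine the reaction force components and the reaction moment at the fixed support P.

P_x = 0, P_y = 4700 lb, M_P = 20240 lb·ft

ΣF_x = 0: P_x = 0.
ΣF_y = 0: P_y − 1200 − 2150 − 1350 = 0 → P_y = 4700 lb.
ΣM about P: M_P − 1200·4.6 − 2150·2.2 − 1350·7.4 = 0 → M_P = 20240 lb·ft.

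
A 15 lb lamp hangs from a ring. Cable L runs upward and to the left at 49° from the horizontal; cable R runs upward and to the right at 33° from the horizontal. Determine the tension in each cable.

T_L = 12.70 lb, T_R = 9.938 lb

ΣF_x = 0: −T_L·cos49° + T_R·cos33° = 0 → T_R = 0.782261·T_L.
ΣF_y = 0: T_L·sin49° + T_R·sin33° = 15.
Substitute: T_L·(0.75471 + 0.782261·0.544639) = 15 → T_L = 12.7037 ≈ 12.70 lb.
Then T_R = 0.782261 × 12.7037 = 9.938 lb.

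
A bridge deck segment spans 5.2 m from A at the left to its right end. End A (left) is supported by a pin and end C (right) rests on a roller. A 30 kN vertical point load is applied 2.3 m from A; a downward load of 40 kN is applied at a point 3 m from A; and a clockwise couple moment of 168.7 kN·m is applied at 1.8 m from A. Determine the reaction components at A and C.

A_x = 0, A_y = 1.212 kN, C_y = 68.79 kN

Taking moments about A: C_y·5.2 − 30·2.3 − 40·3 − 168.7 = 0 → C_y = 357.7/5.2 = 68.7885 ≈ 68.79 kN.
ΣF_y = 0: A_y + 68.7885 − 30 − 40 = 0 → A_y = 1.212 kN.
ΣF_x = 0: no horizontal applied forces, so A_x = 0.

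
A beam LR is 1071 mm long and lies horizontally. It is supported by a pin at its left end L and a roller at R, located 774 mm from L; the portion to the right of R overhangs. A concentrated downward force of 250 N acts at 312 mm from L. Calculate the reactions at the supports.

Moments about L: R_y·774 − 250·312 = 0 → R_y = 78000/774 = 100.775 ≈ 100.8 N.
ΣF_y = 0: L_y + 100.775 − 250 = 0 → L_y = 149.2 N.
ΣF_x = 0: no horizontal applied forces, so L_x = 0.

L_x = 0, L_y = 149.2 N, R_y = 100.8 N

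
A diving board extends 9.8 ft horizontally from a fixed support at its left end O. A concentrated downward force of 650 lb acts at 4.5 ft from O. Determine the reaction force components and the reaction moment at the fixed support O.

O_x = 0, O_y = 650.0 lb, M_O = 2925 lb·ft

ΣF_x = 0: O_x = 0.
ΣF_y = 0: O_y − 650 = 0 → O_y = 650.0 lb.
ΣM about O: M_O − 650·4.5 = 0 → M_O = 2925 lb·ft.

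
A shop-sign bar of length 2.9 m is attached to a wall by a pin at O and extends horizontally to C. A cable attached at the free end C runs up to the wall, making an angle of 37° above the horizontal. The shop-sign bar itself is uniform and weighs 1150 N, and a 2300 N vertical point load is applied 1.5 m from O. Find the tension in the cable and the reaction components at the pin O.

ΣM about O: T·sin37°·2.9 − 1150·1.45 − 2300·1.5 = 0 → T = 5117.5/(2.9·0.601815) = 2932.22 ≈ 2932 N.
ΣF_x = 0: O_x − T·cos37° = 0 → O_x = 2932.22 × 0.798636 = 2342 N.
ΣF_y = 0: O_y + T·sin37° − 1150 − 2300 = 0 → O_y = 3450 − 2932.22 × 0.601815 = 1685 N.

T = 2932 N, O_x = 2342 N, O_y = 1685 N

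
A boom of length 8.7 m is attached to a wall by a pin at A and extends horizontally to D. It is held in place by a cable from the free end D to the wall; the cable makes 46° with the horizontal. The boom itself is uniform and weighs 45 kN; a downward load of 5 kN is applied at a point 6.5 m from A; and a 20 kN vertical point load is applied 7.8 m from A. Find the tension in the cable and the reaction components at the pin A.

ΣM about A: T·sin46°·8.7 − 45·4.35 − 5·6.5 − 20·7.8 = 0 → T = 384.25/(8.7·0.71934) = 61.3989 ≈ 61.40 kN.
ΣF_x = 0: A_x − T·cos46° = 0 → A_x = 61.3989 × 0.694658 = 42.65 kN.
ΣF_y = 0: A_y + T·sin46° − 45 − 5 − 20 = 0 → A_y = 70 − 61.3989 × 0.71934 = 25.83 kN.

T = 61.40 kN, A_x = 42.65 kN, A_y = 25.83 kN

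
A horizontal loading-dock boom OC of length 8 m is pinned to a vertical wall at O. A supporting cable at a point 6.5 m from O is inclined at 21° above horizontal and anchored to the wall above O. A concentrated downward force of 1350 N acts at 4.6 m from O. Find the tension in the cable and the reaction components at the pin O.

T = 2666 N, O_x = 2489 N, O_y = 394.6 N

ΣM about O: T·sin21°·6.5 − 1350·4.6 = 0 → T = 6210/(6.5·0.358368) = 2665.93 ≈ 2666 N.
ΣF_x = 0: O_x − T·cos21° = 0 → O_x = 2665.93 × 0.93358 = 2489 N.
ΣF_y = 0: O_y + T·sin21° − 1350 = 0 → O_y = 1350 − 2665.93 × 0.358368 = 394.6 N.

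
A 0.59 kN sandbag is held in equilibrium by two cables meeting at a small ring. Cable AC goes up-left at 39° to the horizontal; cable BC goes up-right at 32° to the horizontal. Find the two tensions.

ΣF_x = 0: −T_AC·cos39° + T_BC·cos32° = 0 → T_BC = 0.916394·T_AC.
ΣF_y = 0: T_AC·sin39° + T_BC·sin32° = 0.59.
Substitute: T_AC·(0.62932 + 0.916394·0.529919) = 0.59 → T_AC = 0.529179 ≈ 0.5292 kN.
Then T_BC = 0.916394 × 0.529179 = 0.4849 kN.

T_AC = 0.5292 kN, T_BC = 0.4849 kN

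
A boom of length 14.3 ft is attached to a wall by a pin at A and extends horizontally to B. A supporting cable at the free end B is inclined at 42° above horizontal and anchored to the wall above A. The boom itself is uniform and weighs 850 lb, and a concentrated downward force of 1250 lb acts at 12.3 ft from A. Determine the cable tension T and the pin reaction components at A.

T = 2242 lb, A_x = 1666 lb, A_y = 599.8 lb

ΣM about A: T·sin42°·14.3 − 850·7.15 − 1250·12.3 = 0 → T = 21452.5/(14.3·0.669131) = 2241.97 ≈ 2242 lb.
ΣF_x = 0: A_x − T·cos42° = 0 → A_x = 2241.97 × 0.743145 = 1666 lb.
ΣF_y = 0: A_y + T·sin42° − 850 − 1250 = 0 → A_y = 2100 − 2241.97 × 0.669131 = 599.8 lb.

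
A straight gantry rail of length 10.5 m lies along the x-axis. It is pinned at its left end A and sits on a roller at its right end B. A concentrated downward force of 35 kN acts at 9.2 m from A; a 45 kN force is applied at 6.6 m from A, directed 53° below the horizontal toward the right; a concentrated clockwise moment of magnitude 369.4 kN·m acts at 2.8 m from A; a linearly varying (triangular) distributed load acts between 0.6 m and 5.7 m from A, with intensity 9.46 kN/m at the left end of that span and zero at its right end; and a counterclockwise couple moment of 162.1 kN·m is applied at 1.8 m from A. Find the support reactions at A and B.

Resultant of the triangular load: ½ × 9.46 × 5.1 = 24.123 kN, acting at 2.3 m from A (one-third of the span from the peak).
ΣM about A: B_y·10.5 − 35·9.2 − 45·sin53°·6.6 − 369.4 − (½·9.46·5.1)·2.3 + 162.1 = 0 → B_y = 821.978/10.5 = 78.2836 ≈ 78.28 kN.
ΣF_y = 0: A_y + 78.2836 − 35 − 45·sin53° − ½·9.46·5.1 = 0 → A_y = 16.78 kN.
ΣF_x = 0: A_x + 45·cos53° = 0 → A_x = -27.08 kN.

A_x = -27.08 kN, A_y = 16.78 kN, B_y = 78.28 kN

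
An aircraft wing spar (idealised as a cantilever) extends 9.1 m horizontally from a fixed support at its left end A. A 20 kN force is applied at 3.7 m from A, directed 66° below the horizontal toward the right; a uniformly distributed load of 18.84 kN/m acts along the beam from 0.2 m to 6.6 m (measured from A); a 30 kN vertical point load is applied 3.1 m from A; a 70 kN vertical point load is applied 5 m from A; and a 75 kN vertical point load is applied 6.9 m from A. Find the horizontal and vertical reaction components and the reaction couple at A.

Resultant of the distributed load: 18.84 × 6.4 = 120.576 kN at 3.4 m from A.
ΣF_x = 0: A_x + 20·cos66° = 0 → A_x = -8.135 kN.
ΣF_y = 0: A_y − 20·sin66° − 18.84·6.4 − 30 − 70 − 75 = 0 → A_y = 313.8 kN.
ΣM about A: M_A − 20·sin66°·3.7 − (18.84·6.4)·3.4 − 30·3.1 − 70·5 − 75·6.9 = 0 → M_A = 1438 kN·m.

A_x = -8.135 kN, A_y = 313.8 kN, M_A = 1438 kN·m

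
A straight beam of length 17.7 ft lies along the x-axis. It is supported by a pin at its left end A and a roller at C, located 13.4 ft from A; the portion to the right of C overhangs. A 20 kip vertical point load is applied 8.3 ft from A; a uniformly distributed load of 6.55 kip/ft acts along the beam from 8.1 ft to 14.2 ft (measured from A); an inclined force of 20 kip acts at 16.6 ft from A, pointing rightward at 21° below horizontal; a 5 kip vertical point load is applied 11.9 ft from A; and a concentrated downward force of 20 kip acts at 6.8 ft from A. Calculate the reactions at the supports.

A_x = -18.67 kip, A_y = 23.02 kip, C_y = 69.10 kip

Resultant of the distributed load: 6.55 × 6.1 = 39.955 kip at 11.15 ft from A.
Taking moments about A: C_y·13.4 − 20·8.3 − (6.55·6.1)·11.15 − 20·sin21°·16.6 − 5·11.9 − 20·6.8 = 0 → C_y = 925.976/13.4 = 69.1027 ≈ 69.10 kip.
ΣF_y = 0: A_y + 69.1027 − 20 − 6.55·6.1 − 20·sin21° − 5 − 20 = 0 → A_y = 23.02 kip.
ΣF_x = 0: A_x + 20·cos21° = 0 → A_x = -18.67 kip.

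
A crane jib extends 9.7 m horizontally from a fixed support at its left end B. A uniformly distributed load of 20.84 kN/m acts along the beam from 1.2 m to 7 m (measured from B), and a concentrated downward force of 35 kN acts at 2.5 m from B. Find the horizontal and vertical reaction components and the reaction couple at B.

Resultant of the distributed load: 20.84 × 5.8 = 120.872 kN at 4.1 m from B.
ΣF_x = 0: B_x = 0.
ΣF_y = 0: B_y − 20.84·5.8 − 35 = 0 → B_y = 155.9 kN.
ΣM about B: M_B − (20.84·5.8)·4.1 − 35·2.5 = 0 → M_B = 583.1 kN·m.

B_x = 0, B_y = 155.9 kN, M_B = 583.1 kN·m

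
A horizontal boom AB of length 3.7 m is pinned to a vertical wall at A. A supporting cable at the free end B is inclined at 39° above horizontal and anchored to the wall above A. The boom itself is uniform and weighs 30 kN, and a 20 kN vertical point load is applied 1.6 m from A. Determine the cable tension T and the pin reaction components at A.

T = 37.58 kN, A_x = 29.20 kN, A_y = 26.35 kN

ΣM about A: T·sin39°·3.7 − 30·1.85 − 20·1.6 = 0 → T = 87.5/(3.7·0.62932) = 37.5781 ≈ 37.58 kN.
ΣF_x = 0: A_x − T·cos39° = 0 → A_x = 37.5781 × 0.777146 = 29.20 kN.
ΣF_y = 0: A_y + T·sin39° − 30 − 20 = 0 → A_y = 50 − 37.5781 × 0.62932 = 26.35 kN.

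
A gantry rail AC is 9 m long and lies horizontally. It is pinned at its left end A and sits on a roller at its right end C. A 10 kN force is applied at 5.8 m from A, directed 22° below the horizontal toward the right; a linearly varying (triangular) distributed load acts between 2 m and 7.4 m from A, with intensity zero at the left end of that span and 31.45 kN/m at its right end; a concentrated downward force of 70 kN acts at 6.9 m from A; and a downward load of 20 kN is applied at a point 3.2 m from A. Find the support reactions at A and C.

Resultant of the triangular load: ½ × 31.45 × 5.4 = 84.915 kN, acting at 5.6 m from A (one-third of the span from the peak).
Moments about A: C_y·9 − 10·sin22°·5.8 − (½·31.45·5.4)·5.6 − 70·6.9 − 20·3.2 = 0 → C_y = 1044.25/9 = 116.028 ≈ 116.0 kN.
ΣF_y = 0: A_y + 116.028 − 10·sin22° − ½·31.45·5.4 − 70 − 20 = 0 → A_y = 62.63 kN.
ΣF_x = 0: A_x + 10·cos22° = 0 → A_x = -9.272 kN.

A_x = -9.272 kN, A_y = 62.63 kN, C_y = 116.0 kN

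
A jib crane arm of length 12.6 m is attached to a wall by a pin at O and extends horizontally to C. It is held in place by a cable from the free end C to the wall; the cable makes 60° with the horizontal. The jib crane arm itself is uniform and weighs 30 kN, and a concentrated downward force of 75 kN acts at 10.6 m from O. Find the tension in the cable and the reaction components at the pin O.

T = 90.18 kN, O_x = 45.09 kN, O_y = 26.90 kN

ΣM about O: T·sin60°·12.6 − 30·6.3 − 75·10.6 = 0 → T = 984/(12.6·0.866025) = 90.1767 ≈ 90.18 kN.
ΣF_x = 0: O_x − T·cos60° = 0 → O_x = 90.1767 × 0.5 = 45.09 kN.
ΣF_y = 0: O_y + T·sin60° − 30 − 75 = 0 → O_y = 105 − 90.1767 × 0.866025 = 26.90 kN.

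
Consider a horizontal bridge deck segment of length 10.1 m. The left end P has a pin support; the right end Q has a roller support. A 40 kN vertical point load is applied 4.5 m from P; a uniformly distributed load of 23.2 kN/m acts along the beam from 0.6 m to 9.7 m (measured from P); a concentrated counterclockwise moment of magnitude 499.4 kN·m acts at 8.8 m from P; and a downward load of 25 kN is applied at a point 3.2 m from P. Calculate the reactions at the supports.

P_x = 0, P_y = 192.2 kN, Q_y = 83.95 kN

Resultant of the distributed load: 23.2 × 9.1 = 211.12 kN at 5.15 m from P.
ΣM about P: Q_y·10.1 − 40·4.5 − (23.2·9.1)·5.15 + 499.4 − 25·3.2 = 0 → Q_y = 847.868/10.1 = 83.9473 ≈ 83.95 kN.
ΣF_y = 0: P_y + 83.9473 − 40 − 23.2·9.1 − 25 = 0 → P_y = 192.2 kN.
ΣF_x = 0: no horizontal applied forces, so P_x = 0.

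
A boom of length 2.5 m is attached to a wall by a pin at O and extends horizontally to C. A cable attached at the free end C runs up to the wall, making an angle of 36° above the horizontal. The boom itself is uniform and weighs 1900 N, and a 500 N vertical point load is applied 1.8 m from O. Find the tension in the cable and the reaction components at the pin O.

ΣM about O: T·sin36°·2.5 − 1900·1.25 − 500·1.8 = 0 → T = 3275/(2.5·0.587785) = 2228.71 ≈ 2229 N.
ΣF_x = 0: O_x − T·cos36° = 0 → O_x = 2228.71 × 0.809017 = 1803 N.
ΣF_y = 0: O_y + T·sin36° − 1900 − 500 = 0 → O_y = 2400 − 2228.71 × 0.587785 = 1090 N.

T = 2229 N, O_x = 1803 N, O_y = 1090 N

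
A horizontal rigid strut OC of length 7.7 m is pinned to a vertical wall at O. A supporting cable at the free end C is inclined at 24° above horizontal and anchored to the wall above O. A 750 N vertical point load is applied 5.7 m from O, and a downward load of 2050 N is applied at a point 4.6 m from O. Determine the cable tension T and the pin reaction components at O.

ΣM about O: T·sin24°·7.7 − 750·5.7 − 2050·4.6 = 0 → T = 13705/(7.7·0.406737) = 4375.97 ≈ 4376 N.
ΣF_x = 0: O_x − T·cos24° = 0 → O_x = 4375.97 × 0.913545 = 3998 N.
ΣF_y = 0: O_y + T·sin24° − 750 − 2050 = 0 → O_y = 2800 − 4375.97 × 0.406737 = 1020 N.

T = 4376 N, O_x = 3998 N, O_y = 1020 N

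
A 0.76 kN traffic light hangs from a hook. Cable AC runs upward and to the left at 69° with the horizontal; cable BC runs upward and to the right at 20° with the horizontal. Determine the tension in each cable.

ΣF_x = 0: −T_AC·cos69° + T_BC·cos20° = 0 → T_BC = 0.381367·T_AC.
ΣF_y = 0: T_AC·sin69° + T_BC·sin20° = 0.76.
Substitute: T_AC·(0.93358 + 0.381367·0.34202) = 0.76 → T_AC = 0.714276 ≈ 0.7143 kN.
Then T_BC = 0.381367 × 0.714276 = 0.2724 kN.

T_AC = 0.7143 kN, T_BC = 0.2724 kN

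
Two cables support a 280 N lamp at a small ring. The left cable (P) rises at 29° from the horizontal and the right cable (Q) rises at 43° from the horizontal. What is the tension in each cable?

T_P = 215.3 N, T_Q = 257.5 N

ΣF_x = 0: −T_P·cos29° + T_Q·cos43° = 0 → T_Q = 1.19589·T_P.
ΣF_y = 0: T_P·sin29° + T_Q·sin43° = 280.
Substitute: T_P·(0.48481 + 1.19589·0.681998) = 280 → T_P = 215.318 ≈ 215.3 N.
Then T_Q = 1.19589 × 215.318 = 257.5 N.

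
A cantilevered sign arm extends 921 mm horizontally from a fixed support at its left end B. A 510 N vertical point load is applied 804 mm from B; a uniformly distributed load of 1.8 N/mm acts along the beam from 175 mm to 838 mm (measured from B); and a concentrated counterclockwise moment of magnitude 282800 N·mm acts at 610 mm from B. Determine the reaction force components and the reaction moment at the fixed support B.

B_x = 0, B_y = 1703 N, M_B = 731700 N·mm

Resultant of the distributed load: 1.8 × 663 = 1193.4 N at 506.5 mm from B.
ΣF_x = 0: B_x = 0.
ΣF_y = 0: B_y − 510 − 1.8·663 = 0 → B_y = 1703 N.
ΣM about B: M_B − 510·804 − (1.8·663)·506.5 + 282800 = 0 → M_B = 731700 N·mm.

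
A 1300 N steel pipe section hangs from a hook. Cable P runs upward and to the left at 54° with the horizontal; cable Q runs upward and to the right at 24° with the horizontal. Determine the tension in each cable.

T_P = 1214 N, T_Q = 781.2 N

ΣF_x = 0: −T_P·cos54° + T_Q·cos24° = 0 → T_Q = 0.643411·T_P.
ΣF_y = 0: T_P·sin54° + T_Q·sin24° = 1300.
Substitute: T_P·(0.809017 + 0.643411·0.406737) = 1300 → T_P = 1214.14 ≈ 1214 N.
Then T_Q = 0.643411 × 1214.14 = 781.2 N.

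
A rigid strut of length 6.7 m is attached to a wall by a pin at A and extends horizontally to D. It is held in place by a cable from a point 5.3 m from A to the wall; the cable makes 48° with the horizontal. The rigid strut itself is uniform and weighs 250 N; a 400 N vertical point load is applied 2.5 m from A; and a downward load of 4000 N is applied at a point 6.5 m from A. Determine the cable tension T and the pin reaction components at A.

T = 7068 N, A_x = 4729 N, A_y = -602.4 N

ΣM about A: T·sin48°·5.3 − 250·3.35 − 400·2.5 − 4000·6.5 = 0 → T = 27837.5/(5.3·0.743145) = 7067.74 ≈ 7068 N.
ΣF_x = 0: A_x − T·cos48° = 0 → A_x = 7067.74 × 0.669131 = 4729 N.
ΣF_y = 0: A_y + T·sin48° − 250 − 400 − 4000 = 0 → A_y = 4650 − 7067.74 × 0.743145 = -602.4 N.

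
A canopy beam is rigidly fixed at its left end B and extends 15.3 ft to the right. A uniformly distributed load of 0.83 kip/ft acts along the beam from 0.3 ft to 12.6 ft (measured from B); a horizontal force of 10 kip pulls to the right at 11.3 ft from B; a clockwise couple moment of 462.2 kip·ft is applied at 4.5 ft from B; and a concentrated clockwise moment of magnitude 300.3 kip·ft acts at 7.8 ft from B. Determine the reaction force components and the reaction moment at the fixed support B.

Resultant of the distributed load: 0.83 × 12.3 = 10.209 kip at 6.45 ft from B.
ΣF_x = 0: B_x + 10 = 0 → B_x = -10.00 kip.
ΣF_y = 0: B_y − 0.83·12.3 = 0 → B_y = 10.21 kip.
ΣM about B: M_B − (0.83·12.3)·6.45 − 462.2 − 300.3 = 0 → M_B = 828.3 kip·ft.

B_x = -10.00 kip, B_y = 10.21 kip, M_B = 828.3 kip·ft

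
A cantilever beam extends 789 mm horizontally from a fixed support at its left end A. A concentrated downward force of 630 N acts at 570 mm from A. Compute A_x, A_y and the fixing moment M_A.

A_x = 0, A_y = 630.0 N, M_A = 359100 N·mm

ΣF_x = 0: A_x = 0.
ΣF_y = 0: A_y − 630 = 0 → A_y = 630.0 N.
ΣM about A: M_A − 630·570 = 0 → M_A = 359100 N·mm.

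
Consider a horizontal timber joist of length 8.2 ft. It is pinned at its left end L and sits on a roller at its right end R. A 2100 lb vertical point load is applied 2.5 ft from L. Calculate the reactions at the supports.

Taking moments about L: R_y·8.2 − 2100·2.5 = 0 → R_y = 5250/8.2 = 640.244 ≈ 640.2 lb.
ΣF_y = 0: L_y + 640.244 − 2100 = 0 → L_y = 1460 lb.
ΣF_x = 0: no horizontal applied forces, so L_x = 0.

L_x = 0, L_y = 1460 lb, R_y = 640.2 lb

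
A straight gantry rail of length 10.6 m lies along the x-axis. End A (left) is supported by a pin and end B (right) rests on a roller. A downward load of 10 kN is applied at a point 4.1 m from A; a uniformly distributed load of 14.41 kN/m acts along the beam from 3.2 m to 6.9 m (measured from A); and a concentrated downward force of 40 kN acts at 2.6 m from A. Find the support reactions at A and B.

A_x = 0, A_y = 64.24 kN, B_y = 39.08 kN

Resultant of the distributed load: 14.41 × 3.7 = 53.317 kN at 5.05 m from A.
Moments about A: B_y·10.6 − 10·4.1 − (14.41·3.7)·5.05 − 40·2.6 = 0 → B_y = 414.25085/10.6 = 39.0803 ≈ 39.08 kN.
ΣF_y = 0: A_y + 39.0803 − 10 − 14.41·3.7 − 40 = 0 → A_y = 64.24 kN.
ΣF_x = 0: no horizontal applied forces, so A_x = 0.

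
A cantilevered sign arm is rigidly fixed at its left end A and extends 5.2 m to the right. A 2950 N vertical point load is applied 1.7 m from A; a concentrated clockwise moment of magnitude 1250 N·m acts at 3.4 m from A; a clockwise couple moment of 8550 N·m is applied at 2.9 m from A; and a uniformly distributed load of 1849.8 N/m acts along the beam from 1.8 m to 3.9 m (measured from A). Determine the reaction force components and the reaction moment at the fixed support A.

A_x = 0, A_y = 6835 N, M_A = 25890 N·m

Resultant of the distributed load: 1849.8 × 2.1 = 3884.58 N at 2.85 m from A.
ΣF_x = 0: A_x = 0.
ΣF_y = 0: A_y − 2950 − 1849.8·2.1 = 0 → A_y = 6835 N.
ΣM about A: M_A − 2950·1.7 − 1250 − 8550 − (1849.8·2.1)·2.85 = 0 → M_A = 25890 N·m.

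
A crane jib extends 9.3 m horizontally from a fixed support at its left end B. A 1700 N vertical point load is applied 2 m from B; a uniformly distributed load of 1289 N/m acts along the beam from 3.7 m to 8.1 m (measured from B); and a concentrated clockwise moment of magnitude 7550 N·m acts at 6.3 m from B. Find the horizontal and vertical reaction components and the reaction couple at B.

B_x = 0, B_y = 7372 N, M_B = 44410 N·m

Resultant of the distributed load: 1289 × 4.4 = 5671.6 N at 5.9 m from B.
ΣF_x = 0: B_x = 0.
ΣF_y = 0: B_y − 1700 − 1289·4.4 = 0 → B_y = 7372 N.
ΣM about B: M_B − 1700·2 − (1289·4.4)·5.9 − 7550 = 0 → M_B = 44410 N·m.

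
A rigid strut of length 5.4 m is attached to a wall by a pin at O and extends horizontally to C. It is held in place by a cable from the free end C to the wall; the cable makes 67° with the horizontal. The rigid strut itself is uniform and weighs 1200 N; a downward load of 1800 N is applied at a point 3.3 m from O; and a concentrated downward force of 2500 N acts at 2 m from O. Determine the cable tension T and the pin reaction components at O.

ΣM about O: T·sin67°·5.4 − 1200·2.7 − 1800·3.3 − 2500·2 = 0 → T = 14180/(5.4·0.920505) = 2852.7 ≈ 2853 N.
ΣF_x = 0: O_x − T·cos67° = 0 → O_x = 2852.7 × 0.390731 = 1115 N.
ΣF_y = 0: O_y + T·sin67° − 1200 − 1800 − 2500 = 0 → O_y = 5500 − 2852.7 × 0.920505 = 2874 N.

T = 2853 N, O_x = 1115 N, O_y = 2874 N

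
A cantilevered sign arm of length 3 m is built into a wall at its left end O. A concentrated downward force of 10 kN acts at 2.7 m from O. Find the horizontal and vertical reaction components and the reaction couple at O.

O_x = 0, O_y = 10.00 kN, M_O = 27.00 kN·m

ΣF_x = 0: O_x = 0.
ΣF_y = 0: O_y − 10 = 0 → O_y = 10.00 kN.
ΣM about O: M_O − 10·2.7 = 0 → M_O = 27.00 kN·m.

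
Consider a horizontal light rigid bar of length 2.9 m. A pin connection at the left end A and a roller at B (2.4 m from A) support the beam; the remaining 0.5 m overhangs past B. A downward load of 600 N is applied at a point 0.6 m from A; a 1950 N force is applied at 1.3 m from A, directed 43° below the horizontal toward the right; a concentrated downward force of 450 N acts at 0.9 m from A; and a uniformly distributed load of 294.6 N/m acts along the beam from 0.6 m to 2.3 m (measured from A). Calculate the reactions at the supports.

Resultant of the distributed load: 294.6 × 1.7 = 500.82 N at 1.45 m from A.
ΣM about A: B_y·2.4 − 600·0.6 − 1950·sin43°·1.3 − 450·0.9 − (294.6·1.7)·1.45 = 0 → B_y = 3220.05/2.4 = 1341.69 ≈ 1342 N.
ΣF_y = 0: A_y + 1341.69 − 600 − 1950·sin43° − 450 − 294.6·1.7 = 0 → A_y = 1539 N.
ΣF_x = 0: A_x + 1950·cos43° = 0 → A_x = -1426 N.

A_x = -1426 N, A_y = 1539 N, B_y = 1342 N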